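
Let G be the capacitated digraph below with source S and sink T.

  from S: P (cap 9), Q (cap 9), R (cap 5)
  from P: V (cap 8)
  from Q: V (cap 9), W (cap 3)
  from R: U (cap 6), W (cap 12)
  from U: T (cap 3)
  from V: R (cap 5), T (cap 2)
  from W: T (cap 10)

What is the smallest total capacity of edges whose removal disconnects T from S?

Augment S→P→V→T: bottleneck 2, flow now 2.
Augment S→Q→W→T: bottleneck 3, flow now 5.
Augment S→R→U→T: bottleneck 3, flow now 8.
Augment S→R→W→T: bottleneck 2, flow now 10.
Augment S→P→V→R→W→T: bottleneck 5, flow now 15.
No augmenting path remains; maximum flow = 15.
By max-flow min-cut, the minimum cut capacity equals the max flow.
In the residual graph, reachable from S: {S, P, Q, V}.
Min-cut edges: S→R (5), Q→W (3), V→R (5), V→T (2); capacity 5 + 3 + 5 + 2 = 15.

15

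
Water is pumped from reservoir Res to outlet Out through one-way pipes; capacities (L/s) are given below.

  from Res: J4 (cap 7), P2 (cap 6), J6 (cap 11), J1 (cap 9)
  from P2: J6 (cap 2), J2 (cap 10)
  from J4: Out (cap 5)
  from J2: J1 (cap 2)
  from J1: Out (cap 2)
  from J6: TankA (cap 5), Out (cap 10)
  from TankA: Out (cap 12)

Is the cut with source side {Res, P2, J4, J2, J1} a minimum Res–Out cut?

Given cut capacity: 11 + 2 + 5 + 2 = 20.
Augment Res→J4→Out: bottleneck 5, flow now 5.
Augment Res→J1→Out: bottleneck 2, flow now 7.
Augment Res→J6→Out: bottleneck 10, flow now 17.
Augment Res→J6→TankA→Out: bottleneck 1, flow now 18.
Augment Res→P2→J6→TankA→Out: bottleneck 2, flow now 20.
No augmenting path remains; maximum flow = 20.
Cut capacity 20 equals the max flow, so it is a minimum cut.

Yes — it is a minimum cut (capacity 20).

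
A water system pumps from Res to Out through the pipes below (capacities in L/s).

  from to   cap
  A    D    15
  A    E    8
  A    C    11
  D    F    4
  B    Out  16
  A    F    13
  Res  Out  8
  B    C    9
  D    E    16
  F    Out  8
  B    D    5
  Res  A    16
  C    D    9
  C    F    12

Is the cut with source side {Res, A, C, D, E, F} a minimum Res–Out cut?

Yes — it is a minimum cut (capacity 16).

Given cut capacity: 8 + 8 = 16.
Augment Res→Out: bottleneck 8, flow now 8.
Augment Res→A→F→Out: bottleneck 8, flow now 16.
No augmenting path remains; maximum flow = 16.
Cut capacity 16 equals the max flow, so it is a minimum cut.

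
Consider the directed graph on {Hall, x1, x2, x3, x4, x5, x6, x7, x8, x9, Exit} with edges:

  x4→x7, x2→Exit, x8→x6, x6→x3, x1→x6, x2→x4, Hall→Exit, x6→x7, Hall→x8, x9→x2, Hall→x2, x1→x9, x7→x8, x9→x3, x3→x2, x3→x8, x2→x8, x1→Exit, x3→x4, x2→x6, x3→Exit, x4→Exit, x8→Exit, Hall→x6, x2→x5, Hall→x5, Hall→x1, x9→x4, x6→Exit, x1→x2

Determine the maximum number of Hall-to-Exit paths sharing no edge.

5

Assign every edge capacity 1; by Menger, the answer equals the max flow.
Path Hall→Exit (+1); total 1.
Path Hall→x1→Exit (+1); total 2.
Path Hall→x2→Exit (+1); total 3.
Path Hall→x6→Exit (+1); total 4.
Path Hall→x8→Exit (+1); total 5.
No residual Hall→Exit path; max flow = 5.
Certifying cut of size 5: {Hall→Exit, Hall→x1, Hall→x2, Hall→x6, Hall→x8}.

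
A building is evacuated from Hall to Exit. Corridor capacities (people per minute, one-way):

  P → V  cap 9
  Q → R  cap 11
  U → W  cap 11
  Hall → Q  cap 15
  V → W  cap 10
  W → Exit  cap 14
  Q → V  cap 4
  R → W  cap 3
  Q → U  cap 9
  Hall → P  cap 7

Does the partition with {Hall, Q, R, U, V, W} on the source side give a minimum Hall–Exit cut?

No — its capacity is 21, but the minimum cut has capacity 14.

Given cut capacity: 7 + 14 = 21.
Augment Hall→P→V→W→Exit: bottleneck 7, flow now 7.
Augment Hall→Q→R→W→Exit: bottleneck 3, flow now 10.
Augment Hall→Q→U→W→Exit: bottleneck 4, flow now 14.
No augmenting path remains; maximum flow = 14.
In the residual graph, reachable from Hall: {Hall, P, Q, R, U, V, W}.
Min-cut edges: W→Exit (14); capacity 14 = 14.
Cut capacity 21 exceeds the max flow 14, so it is not minimum.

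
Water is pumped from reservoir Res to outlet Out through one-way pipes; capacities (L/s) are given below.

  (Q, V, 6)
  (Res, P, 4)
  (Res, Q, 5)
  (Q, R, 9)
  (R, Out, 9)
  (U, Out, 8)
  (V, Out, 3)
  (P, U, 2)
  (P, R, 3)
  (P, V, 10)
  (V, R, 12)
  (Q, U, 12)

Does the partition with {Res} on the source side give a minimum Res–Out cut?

Given cut capacity: 4 + 5 = 9.
Augment Res→P→R→Out: bottleneck 3, flow now 3.
Augment Res→P→U→Out: bottleneck 1, flow now 4.
Augment Res→Q→R→Out: bottleneck 5, flow now 9.
No augmenting path remains; maximum flow = 9.
Cut capacity 9 equals the max flow, so it is a minimum cut.

Yes — it is a minimum cut (capacity 9).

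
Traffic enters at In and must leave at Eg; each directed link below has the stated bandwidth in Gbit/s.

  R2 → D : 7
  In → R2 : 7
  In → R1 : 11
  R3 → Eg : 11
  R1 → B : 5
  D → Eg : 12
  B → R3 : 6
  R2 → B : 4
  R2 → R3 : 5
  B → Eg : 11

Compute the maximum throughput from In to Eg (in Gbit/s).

Augment In→R2→B→Eg: bottleneck 4, flow now 4.
Augment In→R2→R3→Eg: bottleneck 3, flow now 7.
Augment In→R1→B→Eg: bottleneck 5, flow now 12.
No augmenting path remains; maximum flow = 12.
In the residual graph, reachable from In: {In, R1}.
Min-cut edges: In→R2 (7), R1→B (5); capacity 7 + 5 = 12.
This cut is saturated, so no flow can exceed 12.

12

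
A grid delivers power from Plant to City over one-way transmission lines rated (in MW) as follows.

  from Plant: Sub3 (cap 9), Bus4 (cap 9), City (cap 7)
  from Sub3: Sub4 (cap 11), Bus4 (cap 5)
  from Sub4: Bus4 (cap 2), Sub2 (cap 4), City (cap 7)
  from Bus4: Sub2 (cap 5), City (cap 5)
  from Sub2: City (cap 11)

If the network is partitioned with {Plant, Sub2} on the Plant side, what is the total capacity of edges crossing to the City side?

Edges leaving {Plant, Sub2}: Plant→Sub3 (9), Plant→Bus4 (9), Plant→City (7), Sub2→City (11).
Cut capacity = 9 + 9 + 7 + 11 = 36.

36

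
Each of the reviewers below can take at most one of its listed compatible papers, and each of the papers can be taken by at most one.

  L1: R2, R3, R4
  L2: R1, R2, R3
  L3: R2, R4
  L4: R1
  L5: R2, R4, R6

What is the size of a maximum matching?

5

Unit-capacity flow: source→left, listed edges, right→sink; max matching = max flow.
Augmenting path L1→R2 (+1); matched 1.
Augmenting path L2→R1 (+1); matched 2.
Augmenting path L3→R4 (+1); matched 3.
Augmenting path L5→R6 (+1); matched 4.
Augmenting path L4→R1→L2→R3 (+1); matched 5.
No augmenting path remains; maximum matching = 5.
König certificate: {L1, L2, L3, L4, L5} is a vertex cover of size 5 (every listed pair touches it), so no matching can be larger.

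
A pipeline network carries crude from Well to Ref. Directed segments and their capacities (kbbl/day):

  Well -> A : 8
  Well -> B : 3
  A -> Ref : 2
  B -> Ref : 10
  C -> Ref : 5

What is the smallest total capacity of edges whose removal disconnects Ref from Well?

Augment Well→A→Ref: bottleneck 2, flow now 2.
Augment Well→B→Ref: bottleneck 3, flow now 5.
No augmenting path remains; maximum flow = 5.
By max-flow min-cut, the minimum cut capacity equals the max flow.
In the residual graph, reachable from Well: {Well, A}.
Min-cut edges: Well→B (3), A→Ref (2); capacity 3 + 2 = 5.

5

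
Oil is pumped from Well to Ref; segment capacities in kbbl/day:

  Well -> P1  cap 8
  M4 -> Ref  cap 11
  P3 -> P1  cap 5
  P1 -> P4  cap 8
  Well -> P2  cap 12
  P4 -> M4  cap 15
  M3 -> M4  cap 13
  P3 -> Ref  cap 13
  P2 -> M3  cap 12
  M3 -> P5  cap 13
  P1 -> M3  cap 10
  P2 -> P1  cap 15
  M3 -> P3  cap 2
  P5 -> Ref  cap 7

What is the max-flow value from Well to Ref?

20

Augment Well→P2→M3→P5→Ref: bottleneck 7, flow now 7.
Augment Well→P2→M3→M4→Ref: bottleneck 5, flow now 12.
Augment Well→P1→M3→M4→Ref: bottleneck 6, flow now 18.
Augment Well→P1→M3→P3→Ref: bottleneck 2, flow now 20.
No augmenting path remains; maximum flow = 20.
In the residual graph, reachable from Well: {Well}.
Min-cut edges: Well→P2 (12), Well→P1 (8); capacity 12 + 8 = 20.
This cut is saturated, so no flow can exceed 20.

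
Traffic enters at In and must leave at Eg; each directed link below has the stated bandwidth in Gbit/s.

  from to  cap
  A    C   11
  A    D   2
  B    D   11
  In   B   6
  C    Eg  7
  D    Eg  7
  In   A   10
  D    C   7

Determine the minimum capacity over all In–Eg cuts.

14

Augment In→A→C→Eg: bottleneck 7, flow now 7.
Augment In→A→D→Eg: bottleneck 2, flow now 9.
Augment In→B→D→Eg: bottleneck 5, flow now 14.
No augmenting path remains; maximum flow = 14.
By max-flow min-cut, the minimum cut capacity equals the max flow.
In the residual graph, reachable from In: {In, A, B, C, D}.
Min-cut edges: C→Eg (7), D→Eg (7); capacity 7 + 7 = 14.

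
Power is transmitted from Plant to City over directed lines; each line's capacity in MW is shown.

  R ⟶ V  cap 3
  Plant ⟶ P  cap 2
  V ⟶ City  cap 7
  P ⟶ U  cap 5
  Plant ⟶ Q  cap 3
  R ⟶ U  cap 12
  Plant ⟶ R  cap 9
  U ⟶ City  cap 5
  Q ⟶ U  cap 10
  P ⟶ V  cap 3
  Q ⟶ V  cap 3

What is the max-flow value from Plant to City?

Augment Plant→P→U→City: bottleneck 2, flow now 2.
Augment Plant→Q→U→City: bottleneck 3, flow now 5.
Augment Plant→R→V→City: bottleneck 3, flow now 8.
Augment Plant→R→U→P→V→City: bottleneck 2, flow now 10. (uses reverse residual edge)
Augment Plant→R→U→Q→V→City: bottleneck 2, flow now 12. (uses reverse residual edge)
No augmenting path remains; maximum flow = 12.
In the residual graph, reachable from Plant: {Plant, P, Q, R, U, V}.
Min-cut edges: U→City (5), V→City (7); capacity 5 + 7 = 12.
This cut is saturated, so no flow can exceed 12.

12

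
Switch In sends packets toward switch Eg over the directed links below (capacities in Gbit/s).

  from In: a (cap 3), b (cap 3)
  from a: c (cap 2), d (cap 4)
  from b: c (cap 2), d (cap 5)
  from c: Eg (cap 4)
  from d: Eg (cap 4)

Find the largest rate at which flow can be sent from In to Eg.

6

Augment In→a→c→Eg: bottleneck 2, flow now 2.
Augment In→a→d→Eg: bottleneck 1, flow now 3.
Augment In→b→c→Eg: bottleneck 2, flow now 5.
Augment In→b→d→Eg: bottleneck 1, flow now 6.
No augmenting path remains; maximum flow = 6.
In the residual graph, reachable from In: {In}.
Min-cut edges: In→a (3), In→b (3); capacity 3 + 3 = 6.
This cut is saturated, so no flow can exceed 6.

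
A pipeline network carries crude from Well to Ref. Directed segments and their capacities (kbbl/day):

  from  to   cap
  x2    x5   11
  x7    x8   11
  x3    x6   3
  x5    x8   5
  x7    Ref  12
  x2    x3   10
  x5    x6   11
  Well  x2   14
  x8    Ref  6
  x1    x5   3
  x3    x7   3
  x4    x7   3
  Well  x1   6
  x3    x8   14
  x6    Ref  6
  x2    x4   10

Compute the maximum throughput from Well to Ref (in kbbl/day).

17

Augment Well→x1→x5→x6→Ref: bottleneck 3, flow now 3.
Augment Well→x2→x3→x6→Ref: bottleneck 3, flow now 6.
Augment Well→x2→x3→x7→Ref: bottleneck 3, flow now 9.
Augment Well→x2→x3→x8→Ref: bottleneck 4, flow now 13.
Augment Well→x2→x4→x7→Ref: bottleneck 3, flow now 16.
Augment Well→x2→x5→x8→Ref: bottleneck 1, flow now 17.
No augmenting path remains; maximum flow = 17.
In the residual graph, reachable from Well: {Well, x1}.
Min-cut edges: Well→x2 (14), x1→x5 (3); capacity 14 + 3 = 17.
This cut is saturated, so no flow can exceed 17.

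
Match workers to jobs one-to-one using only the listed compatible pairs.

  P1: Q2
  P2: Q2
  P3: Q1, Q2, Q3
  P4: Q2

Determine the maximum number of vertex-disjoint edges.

Unit-capacity flow: source→left, listed edges, right→sink; max matching = max flow.
Augmenting path P1→Q2 (+1); matched 1.
Augmenting path P3→Q1 (+1); matched 2.
No augmenting path remains; maximum matching = 2.
König certificate: {P3, Q2} is a vertex cover of size 2 (every listed pair touches it), so no matching can be larger.

2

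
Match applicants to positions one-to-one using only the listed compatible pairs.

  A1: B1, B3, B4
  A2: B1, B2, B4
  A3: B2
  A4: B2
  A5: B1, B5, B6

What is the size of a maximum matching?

Unit-capacity flow: source→left, listed edges, right→sink; max matching = max flow.
Augmenting path A1→B1 (+1); matched 1.
Augmenting path A2→B2 (+1); matched 2.
Augmenting path A5→B5 (+1); matched 3.
Augmenting path A3→B2→A2→B4 (+1); matched 4.
No augmenting path remains; maximum matching = 4.
König certificate: {A1, A2, A5, B2} is a vertex cover of size 4 (every listed pair touches it), so no matching can be larger.

4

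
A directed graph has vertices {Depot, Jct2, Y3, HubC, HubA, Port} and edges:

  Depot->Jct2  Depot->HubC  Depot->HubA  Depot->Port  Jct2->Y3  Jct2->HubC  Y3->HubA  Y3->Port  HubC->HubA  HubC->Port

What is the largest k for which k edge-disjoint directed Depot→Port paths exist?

3

Assign every edge capacity 1; by Menger, the answer equals the max flow.
Path Depot→Port (+1); total 1.
Path Depot→HubC→Port (+1); total 2.
Path Depot→Jct2→Y3→Port (+1); total 3.
No residual Depot→Port path; max flow = 3.
Certifying cut of size 3: {Depot→HubC, Depot→Jct2, Depot→Port}.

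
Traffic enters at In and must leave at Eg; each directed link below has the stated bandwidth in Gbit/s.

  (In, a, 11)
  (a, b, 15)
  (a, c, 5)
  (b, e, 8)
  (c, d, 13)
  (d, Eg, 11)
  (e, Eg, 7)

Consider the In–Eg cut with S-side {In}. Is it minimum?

Yes — it is a minimum cut (capacity 11).

Given cut capacity: 11 = 11.
Augment In→a→b→e→Eg: bottleneck 7, flow now 7.
Augment In→a→c→d→Eg: bottleneck 4, flow now 11.
No augmenting path remains; maximum flow = 11.
Cut capacity 11 equals the max flow, so it is a minimum cut.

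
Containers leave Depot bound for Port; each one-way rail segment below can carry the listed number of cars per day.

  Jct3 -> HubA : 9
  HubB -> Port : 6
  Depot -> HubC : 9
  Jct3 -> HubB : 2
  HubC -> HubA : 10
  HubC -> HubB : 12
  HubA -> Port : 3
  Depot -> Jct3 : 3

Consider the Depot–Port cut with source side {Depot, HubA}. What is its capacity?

Edges leaving {Depot, HubA}: Depot→HubC (9), Depot→Jct3 (3), HubA→Port (3).
Cut capacity = 9 + 3 + 3 = 15.

15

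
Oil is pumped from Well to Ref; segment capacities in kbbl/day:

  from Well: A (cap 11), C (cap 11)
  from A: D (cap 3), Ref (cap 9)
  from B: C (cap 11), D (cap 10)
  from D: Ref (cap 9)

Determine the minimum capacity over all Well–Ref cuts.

Augment Well→A→Ref: bottleneck 9, flow now 9.
Augment Well→A→D→Ref: bottleneck 2, flow now 11.
No augmenting path remains; maximum flow = 11.
By max-flow min-cut, the minimum cut capacity equals the max flow.
In the residual graph, reachable from Well: {Well, C}.
Min-cut edges: Well→A (11); capacity 11 = 11.

11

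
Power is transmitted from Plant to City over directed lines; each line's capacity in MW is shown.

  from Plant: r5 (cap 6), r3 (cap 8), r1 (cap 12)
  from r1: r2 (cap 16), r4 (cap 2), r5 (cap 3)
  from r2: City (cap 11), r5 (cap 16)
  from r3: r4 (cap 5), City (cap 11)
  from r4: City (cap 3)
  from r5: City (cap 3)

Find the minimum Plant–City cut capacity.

23

Augment Plant→r3→City: bottleneck 8, flow now 8.
Augment Plant→r5→City: bottleneck 3, flow now 11.
Augment Plant→r1→r2→City: bottleneck 11, flow now 22.
Augment Plant→r1→r4→City: bottleneck 1, flow now 23.
No augmenting path remains; maximum flow = 23.
By max-flow min-cut, the minimum cut capacity equals the max flow.
In the residual graph, reachable from Plant: {Plant, r5}.
Min-cut edges: Plant→r1 (12), Plant→r3 (8), r5→City (3); capacity 12 + 8 + 3 = 23.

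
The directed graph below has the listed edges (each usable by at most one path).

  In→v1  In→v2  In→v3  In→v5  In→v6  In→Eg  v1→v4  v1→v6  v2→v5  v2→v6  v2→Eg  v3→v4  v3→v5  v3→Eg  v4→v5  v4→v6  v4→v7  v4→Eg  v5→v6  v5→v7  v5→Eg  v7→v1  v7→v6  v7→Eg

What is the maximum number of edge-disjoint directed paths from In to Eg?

Assign every edge capacity 1; by Menger, the answer equals the max flow.
Path In→Eg (+1); total 1.
Path In→v2→Eg (+1); total 2.
Path In→v3→Eg (+1); total 3.
Path In→v5→Eg (+1); total 4.
Path In→v1→v4→Eg (+1); total 5.
No residual In→Eg path; max flow = 5.
Certifying cut of size 5: {In→Eg, In→v1, In→v2, In→v3, In→v5}.

5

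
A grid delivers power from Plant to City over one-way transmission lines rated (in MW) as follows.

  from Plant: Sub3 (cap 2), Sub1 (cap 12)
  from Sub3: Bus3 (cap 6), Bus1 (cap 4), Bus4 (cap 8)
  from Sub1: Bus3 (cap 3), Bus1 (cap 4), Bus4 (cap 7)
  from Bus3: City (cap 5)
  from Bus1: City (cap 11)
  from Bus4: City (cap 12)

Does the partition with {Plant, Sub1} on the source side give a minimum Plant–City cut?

Given cut capacity: 2 + 3 + 4 + 7 = 16.
Augment Plant→Sub3→Bus3→City: bottleneck 2, flow now 2.
Augment Plant→Sub1→Bus3→City: bottleneck 3, flow now 5.
Augment Plant→Sub1→Bus1→City: bottleneck 4, flow now 9.
Augment Plant→Sub1→Bus4→City: bottleneck 5, flow now 14.
No augmenting path remains; maximum flow = 14.
In the residual graph, reachable from Plant: {Plant}.
Min-cut edges: Plant→Sub3 (2), Plant→Sub1 (12); capacity 2 + 12 = 14.
Cut capacity 16 exceeds the max flow 14, so it is not minimum.

No — its capacity is 16, but the minimum cut has capacity 14.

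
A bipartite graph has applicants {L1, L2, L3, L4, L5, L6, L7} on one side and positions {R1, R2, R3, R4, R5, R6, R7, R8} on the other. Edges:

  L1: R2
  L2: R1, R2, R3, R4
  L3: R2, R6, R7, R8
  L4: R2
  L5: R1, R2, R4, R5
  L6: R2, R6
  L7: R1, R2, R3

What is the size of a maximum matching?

Unit-capacity flow: source→left, listed edges, right→sink; max matching = max flow.
Augmenting path L1→R2 (+1); matched 1.
Augmenting path L2→R1 (+1); matched 2.
Augmenting path L3→R6 (+1); matched 3.
Augmenting path L5→R4 (+1); matched 4.
Augmenting path L7→R3 (+1); matched 5.
Augmenting path L6→R6→L3→R7 (+1); matched 6.
No augmenting path remains; maximum matching = 6.
König certificate: {L2, L3, L5, L6, L7, R2} is a vertex cover of size 6 (every listed pair touches it), so no matching can be larger.

6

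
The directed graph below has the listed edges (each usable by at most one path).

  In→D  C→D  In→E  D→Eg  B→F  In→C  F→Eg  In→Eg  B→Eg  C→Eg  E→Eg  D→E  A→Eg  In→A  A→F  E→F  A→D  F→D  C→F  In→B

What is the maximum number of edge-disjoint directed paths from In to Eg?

6

Assign every edge capacity 1; by Menger, the answer equals the max flow.
Path In→Eg (+1); total 1.
Path In→A→Eg (+1); total 2.
Path In→B→Eg (+1); total 3.
Path In→C→Eg (+1); total 4.
Path In→D→Eg (+1); total 5.
Path In→E→Eg (+1); total 6.
No residual In→Eg path; max flow = 6.
Certifying cut of size 6: {In→A, In→B, In→C, In→D, In→E, In→Eg}.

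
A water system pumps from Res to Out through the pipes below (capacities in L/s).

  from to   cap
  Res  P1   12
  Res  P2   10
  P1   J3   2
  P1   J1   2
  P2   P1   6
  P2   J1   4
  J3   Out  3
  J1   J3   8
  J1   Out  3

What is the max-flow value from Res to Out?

6

Augment Res→P1→J3→Out: bottleneck 2, flow now 2.
Augment Res→P1→J1→Out: bottleneck 2, flow now 4.
Augment Res→P2→J1→Out: bottleneck 1, flow now 5.
Augment Res→P2→J1→J3→Out: bottleneck 1, flow now 6.
No augmenting path remains; maximum flow = 6.
In the residual graph, reachable from Res: {Res, P1, P2, J3, J1}.
Min-cut edges: J3→Out (3), J1→Out (3); capacity 3 + 3 = 6.
This cut is saturated, so no flow can exceed 6.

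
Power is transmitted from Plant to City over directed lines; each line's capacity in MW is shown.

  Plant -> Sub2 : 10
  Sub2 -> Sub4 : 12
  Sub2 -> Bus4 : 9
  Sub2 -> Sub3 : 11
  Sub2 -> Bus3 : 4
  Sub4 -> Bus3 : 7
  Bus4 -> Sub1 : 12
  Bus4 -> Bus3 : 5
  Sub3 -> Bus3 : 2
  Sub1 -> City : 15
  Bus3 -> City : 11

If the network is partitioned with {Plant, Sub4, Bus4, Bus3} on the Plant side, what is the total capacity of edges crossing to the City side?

Edges leaving {Plant, Sub4, Bus4, Bus3}: Plant→Sub2 (10), Bus4→Sub1 (12), Bus3→City (11).
Cut capacity = 10 + 12 + 11 = 33.

33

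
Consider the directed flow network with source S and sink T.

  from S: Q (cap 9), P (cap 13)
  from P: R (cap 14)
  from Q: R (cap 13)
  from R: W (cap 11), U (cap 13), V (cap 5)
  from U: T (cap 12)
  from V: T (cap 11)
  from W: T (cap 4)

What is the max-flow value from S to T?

Augment S→P→R→U→T: bottleneck 12, flow now 12.
Augment S→P→R→V→T: bottleneck 1, flow now 13.
Augment S→Q→R→V→T: bottleneck 4, flow now 17.
Augment S→Q→R→W→T: bottleneck 4, flow now 21.
No augmenting path remains; maximum flow = 21.
In the residual graph, reachable from S: {S, P, Q, R, U, W}.
Min-cut edges: R→V (5), U→T (12), W→T (4); capacity 5 + 12 + 4 = 21.
This cut is saturated, so no flow can exceed 21.

21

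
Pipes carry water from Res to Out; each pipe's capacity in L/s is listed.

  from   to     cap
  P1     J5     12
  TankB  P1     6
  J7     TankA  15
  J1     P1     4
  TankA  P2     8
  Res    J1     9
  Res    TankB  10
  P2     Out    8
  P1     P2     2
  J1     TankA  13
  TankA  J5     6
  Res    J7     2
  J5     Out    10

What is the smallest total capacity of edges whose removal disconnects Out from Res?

17

Augment Res→TankB→P1→P2→Out: bottleneck 2, flow now 2.
Augment Res→TankB→P1→J5→Out: bottleneck 4, flow now 6.
Augment Res→J1→P1→J5→Out: bottleneck 4, flow now 10.
Augment Res→J1→TankA→P2→Out: bottleneck 5, flow now 15.
Augment Res→J7→TankA→P2→Out: bottleneck 1, flow now 16.
Augment Res→J7→TankA→J5→Out: bottleneck 1, flow now 17.
No augmenting path remains; maximum flow = 17.
By max-flow min-cut, the minimum cut capacity equals the max flow.
In the residual graph, reachable from Res: {Res, TankB}.
Min-cut edges: Res→J1 (9), Res→J7 (2), TankB→P1 (6); capacity 9 + 2 + 6 = 17.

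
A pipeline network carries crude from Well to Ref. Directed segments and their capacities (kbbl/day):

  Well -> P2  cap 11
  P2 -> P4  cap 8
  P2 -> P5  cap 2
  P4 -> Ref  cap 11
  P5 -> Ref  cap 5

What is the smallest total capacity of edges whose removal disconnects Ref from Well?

Augment Well→P2→P4→Ref: bottleneck 8, flow now 8.
Augment Well→P2→P5→Ref: bottleneck 2, flow now 10.
No augmenting path remains; maximum flow = 10.
By max-flow min-cut, the minimum cut capacity equals the max flow.
In the residual graph, reachable from Well: {Well, P2}.
Min-cut edges: P2→P4 (8), P2→P5 (2); capacity 8 + 2 = 10.

10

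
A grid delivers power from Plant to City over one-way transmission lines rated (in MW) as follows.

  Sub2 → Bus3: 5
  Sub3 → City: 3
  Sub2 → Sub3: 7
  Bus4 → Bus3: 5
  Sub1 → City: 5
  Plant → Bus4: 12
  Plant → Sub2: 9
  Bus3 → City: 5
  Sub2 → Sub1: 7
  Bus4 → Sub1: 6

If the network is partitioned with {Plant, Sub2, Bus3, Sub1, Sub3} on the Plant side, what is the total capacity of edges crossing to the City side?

25

Edges leaving {Plant, Sub2, Bus3, Sub1, Sub3}: Plant→Bus4 (12), Bus3→City (5), Sub1→City (5), Sub3→City (3).
Cut capacity = 12 + 5 + 5 + 3 = 25.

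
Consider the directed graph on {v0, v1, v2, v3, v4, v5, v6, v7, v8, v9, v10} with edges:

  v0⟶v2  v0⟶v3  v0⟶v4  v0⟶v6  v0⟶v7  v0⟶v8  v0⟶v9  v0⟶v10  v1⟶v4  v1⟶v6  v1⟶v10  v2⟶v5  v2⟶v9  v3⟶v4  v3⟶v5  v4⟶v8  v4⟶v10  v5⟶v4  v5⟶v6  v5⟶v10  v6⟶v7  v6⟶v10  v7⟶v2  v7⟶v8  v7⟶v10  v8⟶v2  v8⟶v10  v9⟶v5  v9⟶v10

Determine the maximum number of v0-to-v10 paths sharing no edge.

Assign every edge capacity 1; by Menger, the answer equals the max flow.
Path v0→v10 (+1); total 1.
Path v0→v4→v10 (+1); total 2.
Path v0→v6→v10 (+1); total 3.
Path v0→v7→v10 (+1); total 4.
Path v0→v8→v10 (+1); total 5.
Path v0→v9→v10 (+1); total 6.
Path v0→v2→v5→v10 (+1); total 7.
No residual v0→v10 path; max flow = 7.
Certifying cut of size 7: {v0→v10, v4→v10, v5→v10, v6→v10, v7→v10, v8→v10, v9→v10}.

7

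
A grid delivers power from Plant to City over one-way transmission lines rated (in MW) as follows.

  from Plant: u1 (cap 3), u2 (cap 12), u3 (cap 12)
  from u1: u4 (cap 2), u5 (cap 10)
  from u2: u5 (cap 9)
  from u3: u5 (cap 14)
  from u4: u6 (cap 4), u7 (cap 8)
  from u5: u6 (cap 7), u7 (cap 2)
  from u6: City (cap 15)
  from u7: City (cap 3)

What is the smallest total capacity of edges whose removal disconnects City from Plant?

Augment Plant→u1→u4→u6→City: bottleneck 2, flow now 2.
Augment Plant→u1→u5→u6→City: bottleneck 1, flow now 3.
Augment Plant→u2→u5→u6→City: bottleneck 6, flow now 9.
Augment Plant→u2→u5→u7→City: bottleneck 2, flow now 11.
No augmenting path remains; maximum flow = 11.
By max-flow min-cut, the minimum cut capacity equals the max flow.
In the residual graph, reachable from Plant: {Plant, u1, u2, u3, u5}.
Min-cut edges: u1→u4 (2), u5→u6 (7), u5→u7 (2); capacity 2 + 7 + 2 = 11.

11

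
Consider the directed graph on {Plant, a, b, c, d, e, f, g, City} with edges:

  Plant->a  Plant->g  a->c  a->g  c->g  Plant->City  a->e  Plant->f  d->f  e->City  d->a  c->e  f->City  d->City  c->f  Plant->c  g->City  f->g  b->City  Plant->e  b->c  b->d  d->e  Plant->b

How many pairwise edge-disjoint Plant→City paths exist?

5

Assign every edge capacity 1; by Menger, the answer equals the max flow.
Path Plant→City (+1); total 1.
Path Plant→b→City (+1); total 2.
Path Plant→e→City (+1); total 3.
Path Plant→f→City (+1); total 4.
Path Plant→g→City (+1); total 5.
No residual Plant→City path; max flow = 5.
Certifying cut of size 5: {Plant→City, Plant→b, e→City, f→City, g→City}.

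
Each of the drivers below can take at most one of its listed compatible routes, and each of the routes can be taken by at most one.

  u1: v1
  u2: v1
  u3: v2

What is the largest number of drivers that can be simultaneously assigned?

Unit-capacity flow: source→left, listed edges, right→sink; max matching = max flow.
Augmenting path u1→v1 (+1); matched 1.
Augmenting path u3→v2 (+1); matched 2.
No augmenting path remains; maximum matching = 2.
König certificate: {u3, v1} is a vertex cover of size 2 (every listed pair touches it), so no matching can be larger.

2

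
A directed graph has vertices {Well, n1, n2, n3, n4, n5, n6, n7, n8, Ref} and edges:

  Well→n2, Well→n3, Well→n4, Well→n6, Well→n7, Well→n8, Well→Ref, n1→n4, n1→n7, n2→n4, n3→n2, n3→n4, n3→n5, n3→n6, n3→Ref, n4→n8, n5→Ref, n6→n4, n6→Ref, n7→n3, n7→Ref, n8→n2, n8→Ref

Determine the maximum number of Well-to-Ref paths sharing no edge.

5

Assign every edge capacity 1; by Menger, the answer equals the max flow.
Path Well→Ref (+1); total 1.
Path Well→n3→Ref (+1); total 2.
Path Well→n6→Ref (+1); total 3.
Path Well→n7→Ref (+1); total 4.
Path Well→n8→Ref (+1); total 5.
No residual Well→Ref path; max flow = 5.
Certifying cut of size 5: {Well→Ref, Well→n3, Well→n6, Well→n7, n8→Ref}.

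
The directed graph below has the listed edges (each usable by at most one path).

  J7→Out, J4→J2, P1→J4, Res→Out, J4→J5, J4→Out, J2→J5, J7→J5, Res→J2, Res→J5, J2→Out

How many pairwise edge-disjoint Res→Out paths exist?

Assign every edge capacity 1; by Menger, the answer equals the max flow.
Path Res→Out (+1); total 1.
Path Res→J2→Out (+1); total 2.
No residual Res→Out path; max flow = 2.
Certifying cut of size 2: {Res→J2, Res→Out}.

2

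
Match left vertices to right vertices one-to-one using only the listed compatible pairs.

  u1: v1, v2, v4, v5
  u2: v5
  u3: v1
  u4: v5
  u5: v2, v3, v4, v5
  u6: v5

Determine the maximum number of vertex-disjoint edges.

Unit-capacity flow: source→left, listed edges, right→sink; max matching = max flow.
Augmenting path u1→v1 (+1); matched 1.
Augmenting path u2→v5 (+1); matched 2.
Augmenting path u5→v2 (+1); matched 3.
Augmenting path u3→v1→u1→v4 (+1); matched 4.
No augmenting path remains; maximum matching = 4.
König certificate: {u1, u3, u5, v5} is a vertex cover of size 4 (every listed pair touches it), so no matching can be larger.

4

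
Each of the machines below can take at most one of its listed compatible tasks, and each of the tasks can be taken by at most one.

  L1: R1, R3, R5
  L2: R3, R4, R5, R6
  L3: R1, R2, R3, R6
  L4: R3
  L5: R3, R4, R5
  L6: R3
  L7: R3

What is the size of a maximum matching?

5

Unit-capacity flow: source→left, listed edges, right→sink; max matching = max flow.
Augmenting path L1→R1 (+1); matched 1.
Augmenting path L2→R3 (+1); matched 2.
Augmenting path L3→R2 (+1); matched 3.
Augmenting path L5→R4 (+1); matched 4.
Augmenting path L4→R3→L2→R5 (+1); matched 5.
No augmenting path remains; maximum matching = 5.
König certificate: {L1, L2, L3, L5, R3} is a vertex cover of size 5 (every listed pair touches it), so no matching can be larger.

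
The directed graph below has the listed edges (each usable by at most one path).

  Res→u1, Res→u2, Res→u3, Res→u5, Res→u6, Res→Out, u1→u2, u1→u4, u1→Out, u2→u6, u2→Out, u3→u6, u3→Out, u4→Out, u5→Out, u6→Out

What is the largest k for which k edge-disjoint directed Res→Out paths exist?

Assign every edge capacity 1; by Menger, the answer equals the max flow.
Path Res→Out (+1); total 1.
Path Res→u1→Out (+1); total 2.
Path Res→u2→Out (+1); total 3.
Path Res→u3→Out (+1); total 4.
Path Res→u5→Out (+1); total 5.
Path Res→u6→Out (+1); total 6.
No residual Res→Out path; max flow = 6.
Certifying cut of size 6: {Res→Out, Res→u1, Res→u2, Res→u3, Res→u5, Res→u6}.

6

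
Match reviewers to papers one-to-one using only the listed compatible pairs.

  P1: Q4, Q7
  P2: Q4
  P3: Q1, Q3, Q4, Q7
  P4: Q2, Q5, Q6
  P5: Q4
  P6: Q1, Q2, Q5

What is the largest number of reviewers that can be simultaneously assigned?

Unit-capacity flow: source→left, listed edges, right→sink; max matching = max flow.
Augmenting path P1→Q4 (+1); matched 1.
Augmenting path P3→Q1 (+1); matched 2.
Augmenting path P4→Q2 (+1); matched 3.
Augmenting path P6→Q5 (+1); matched 4.
Augmenting path P2→Q4→P1→Q7 (+1); matched 5.
No augmenting path remains; maximum matching = 5.
König certificate: {P1, P3, P4, P6, Q4} is a vertex cover of size 5 (every listed pair touches it), so no matching can be larger.

5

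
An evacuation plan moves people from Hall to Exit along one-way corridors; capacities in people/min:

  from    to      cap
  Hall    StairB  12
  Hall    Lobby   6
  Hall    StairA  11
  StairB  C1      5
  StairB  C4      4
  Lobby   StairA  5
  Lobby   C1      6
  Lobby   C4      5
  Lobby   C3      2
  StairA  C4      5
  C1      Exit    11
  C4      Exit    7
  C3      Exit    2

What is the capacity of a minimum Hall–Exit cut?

Augment Hall→StairB→C1→Exit: bottleneck 5, flow now 5.
Augment Hall→StairB→C4→Exit: bottleneck 4, flow now 9.
Augment Hall→Lobby→C1→Exit: bottleneck 6, flow now 15.
Augment Hall→StairA→C4→Exit: bottleneck 3, flow now 18.
No augmenting path remains; maximum flow = 18.
By max-flow min-cut, the minimum cut capacity equals the max flow.
In the residual graph, reachable from Hall: {Hall, StairB, StairA, C4}.
Min-cut edges: Hall→Lobby (6), StairB→C1 (5), C4→Exit (7); capacity 6 + 5 + 7 = 18.

18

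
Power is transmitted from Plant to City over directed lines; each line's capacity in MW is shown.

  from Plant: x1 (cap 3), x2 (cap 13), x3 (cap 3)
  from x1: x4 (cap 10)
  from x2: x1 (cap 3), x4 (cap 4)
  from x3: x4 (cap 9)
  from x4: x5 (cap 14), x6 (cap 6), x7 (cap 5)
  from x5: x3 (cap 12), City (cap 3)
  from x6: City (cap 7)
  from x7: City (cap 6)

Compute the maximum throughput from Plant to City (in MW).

Augment Plant→x1→x4→x5→City: bottleneck 3, flow now 3.
Augment Plant→x2→x4→x6→City: bottleneck 4, flow now 7.
Augment Plant→x3→x4→x6→City: bottleneck 2, flow now 9.
Augment Plant→x3→x4→x7→City: bottleneck 1, flow now 10.
Augment Plant→x2→x1→x4→x7→City: bottleneck 3, flow now 13.
No augmenting path remains; maximum flow = 13.
In the residual graph, reachable from Plant: {Plant, x2}.
Min-cut edges: Plant→x1 (3), Plant→x3 (3), x2→x1 (3), x2→x4 (4); capacity 3 + 3 + 3 + 4 = 13.
This cut is saturated, so no flow can exceed 13.

13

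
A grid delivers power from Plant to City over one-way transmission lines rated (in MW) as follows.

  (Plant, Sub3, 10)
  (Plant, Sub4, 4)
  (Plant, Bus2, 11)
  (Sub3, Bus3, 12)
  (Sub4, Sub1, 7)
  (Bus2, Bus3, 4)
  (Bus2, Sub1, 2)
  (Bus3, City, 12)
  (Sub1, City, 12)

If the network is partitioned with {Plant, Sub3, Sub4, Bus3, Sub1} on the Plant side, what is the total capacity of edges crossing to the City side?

Edges leaving {Plant, Sub3, Sub4, Bus3, Sub1}: Plant→Bus2 (11), Bus3→City (12), Sub1→City (12).
Cut capacity = 11 + 12 + 12 = 35.

35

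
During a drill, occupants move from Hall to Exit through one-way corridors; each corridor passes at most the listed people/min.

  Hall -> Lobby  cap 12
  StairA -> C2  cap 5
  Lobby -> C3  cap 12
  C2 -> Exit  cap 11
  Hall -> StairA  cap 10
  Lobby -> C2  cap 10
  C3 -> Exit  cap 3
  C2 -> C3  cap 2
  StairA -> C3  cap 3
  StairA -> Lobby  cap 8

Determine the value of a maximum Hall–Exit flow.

14

Augment Hall→StairA→C2→Exit: bottleneck 5, flow now 5.
Augment Hall→StairA→C3→Exit: bottleneck 3, flow now 8.
Augment Hall→Lobby→C2→Exit: bottleneck 6, flow now 14.
No augmenting path remains; maximum flow = 14.
In the residual graph, reachable from Hall: {Hall, StairA, Lobby, C2, C3}.
Min-cut edges: C2→Exit (11), C3→Exit (3); capacity 11 + 3 = 14.
This cut is saturated, so no flow can exceed 14.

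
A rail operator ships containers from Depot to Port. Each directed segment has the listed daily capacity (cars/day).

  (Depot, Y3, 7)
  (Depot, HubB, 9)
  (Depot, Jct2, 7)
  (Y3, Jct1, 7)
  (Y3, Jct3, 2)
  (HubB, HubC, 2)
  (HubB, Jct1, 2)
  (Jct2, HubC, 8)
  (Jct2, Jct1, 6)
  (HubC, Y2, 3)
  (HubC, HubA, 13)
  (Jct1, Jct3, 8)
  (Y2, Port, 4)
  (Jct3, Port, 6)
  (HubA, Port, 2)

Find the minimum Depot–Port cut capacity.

11

Augment Depot→Y3→Jct3→Port: bottleneck 2, flow now 2.
Augment Depot→Y3→Jct1→Jct3→Port: bottleneck 4, flow now 6.
Augment Depot→HubB→HubC→Y2→Port: bottleneck 2, flow now 8.
Augment Depot→Jct2→HubC→Y2→Port: bottleneck 1, flow now 9.
Augment Depot→Jct2→HubC→HubA→Port: bottleneck 2, flow now 11.
No augmenting path remains; maximum flow = 11.
By max-flow min-cut, the minimum cut capacity equals the max flow.
In the residual graph, reachable from Depot: {Depot, Y3, HubB, Jct2, HubC, Jct1, Jct3, HubA}.
Min-cut edges: HubC→Y2 (3), Jct3→Port (6), HubA→Port (2); capacity 3 + 6 + 2 = 11.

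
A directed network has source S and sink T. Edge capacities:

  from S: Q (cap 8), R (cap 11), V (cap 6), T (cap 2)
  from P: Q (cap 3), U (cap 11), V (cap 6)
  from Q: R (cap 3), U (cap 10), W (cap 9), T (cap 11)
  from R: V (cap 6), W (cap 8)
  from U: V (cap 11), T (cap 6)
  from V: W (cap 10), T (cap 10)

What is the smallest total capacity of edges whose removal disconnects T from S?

Augment S→T: bottleneck 2, flow now 2.
Augment S→Q→T: bottleneck 8, flow now 10.
Augment S→V→T: bottleneck 6, flow now 16.
Augment S→R→V→T: bottleneck 4, flow now 20.
No augmenting path remains; maximum flow = 20.
By max-flow min-cut, the minimum cut capacity equals the max flow.
In the residual graph, reachable from S: {S, R, V, W}.
Min-cut edges: S→Q (8), S→T (2), V→T (10); capacity 8 + 2 + 10 = 20.

20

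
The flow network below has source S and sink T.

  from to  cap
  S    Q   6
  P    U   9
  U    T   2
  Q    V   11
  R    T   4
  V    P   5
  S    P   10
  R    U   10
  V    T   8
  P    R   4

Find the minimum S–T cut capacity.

12

Augment S→P→R→T: bottleneck 4, flow now 4.
Augment S→P→U→T: bottleneck 2, flow now 6.
Augment S→Q→V→T: bottleneck 6, flow now 12.
No augmenting path remains; maximum flow = 12.
By max-flow min-cut, the minimum cut capacity equals the max flow.
In the residual graph, reachable from S: {S, P, U}.
Min-cut edges: S→Q (6), P→R (4), U→T (2); capacity 6 + 4 + 2 = 12.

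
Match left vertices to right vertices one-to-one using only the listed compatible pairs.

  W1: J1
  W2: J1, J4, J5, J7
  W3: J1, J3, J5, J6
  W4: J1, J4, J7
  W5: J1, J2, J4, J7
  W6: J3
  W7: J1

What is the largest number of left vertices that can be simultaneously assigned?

Unit-capacity flow: source→left, listed edges, right→sink; max matching = max flow.
Augmenting path W1→J1 (+1); matched 1.
Augmenting path W2→J4 (+1); matched 2.
Augmenting path W3→J3 (+1); matched 3.
Augmenting path W4→J7 (+1); matched 4.
Augmenting path W5→J2 (+1); matched 5.
Augmenting path W6→J3→W3→J5 (+1); matched 6.
No augmenting path remains; maximum matching = 6.
König certificate: {W2, W3, W4, W5, W6, J1} is a vertex cover of size 6 (every listed pair touches it), so no matching can be larger.

6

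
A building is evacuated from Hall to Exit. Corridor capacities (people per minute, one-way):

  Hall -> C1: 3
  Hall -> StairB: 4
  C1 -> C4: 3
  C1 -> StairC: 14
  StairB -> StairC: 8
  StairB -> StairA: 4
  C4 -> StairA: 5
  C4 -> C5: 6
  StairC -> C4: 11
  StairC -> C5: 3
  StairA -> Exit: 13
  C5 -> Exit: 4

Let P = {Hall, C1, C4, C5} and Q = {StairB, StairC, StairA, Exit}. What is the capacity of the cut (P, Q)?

Edges leaving {Hall, C1, C4, C5}: Hall→StairB (4), C1→StairC (14), C4→StairA (5), C5→Exit (4).
Cut capacity = 4 + 14 + 5 + 4 = 27.

27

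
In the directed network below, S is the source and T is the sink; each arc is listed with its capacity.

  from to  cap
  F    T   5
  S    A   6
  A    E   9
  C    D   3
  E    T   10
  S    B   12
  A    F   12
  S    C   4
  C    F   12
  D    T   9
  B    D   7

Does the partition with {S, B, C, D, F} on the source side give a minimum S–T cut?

No — its capacity is 20, but the minimum cut has capacity 17.

Given cut capacity: 6 + 9 + 5 = 20.
Augment S→A→E→T: bottleneck 6, flow now 6.
Augment S→B→D→T: bottleneck 7, flow now 13.
Augment S→C→D→T: bottleneck 2, flow now 15.
Augment S→C→F→T: bottleneck 2, flow now 17.
No augmenting path remains; maximum flow = 17.
In the residual graph, reachable from S: {S, B}.
Min-cut edges: S→A (6), S→C (4), B→D (7); capacity 6 + 4 + 7 = 17.
Cut capacity 20 exceeds the max flow 17, so it is not minimum.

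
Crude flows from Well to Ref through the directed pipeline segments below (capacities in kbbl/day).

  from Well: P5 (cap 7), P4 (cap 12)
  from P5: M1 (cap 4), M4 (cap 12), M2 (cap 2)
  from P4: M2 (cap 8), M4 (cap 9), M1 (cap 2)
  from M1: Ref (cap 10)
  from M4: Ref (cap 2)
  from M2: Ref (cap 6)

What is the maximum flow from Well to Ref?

14

Augment Well→P5→M1→Ref: bottleneck 4, flow now 4.
Augment Well→P5→M4→Ref: bottleneck 2, flow now 6.
Augment Well→P5→M2→Ref: bottleneck 1, flow now 7.
Augment Well→P4→M1→Ref: bottleneck 2, flow now 9.
Augment Well→P4→M2→Ref: bottleneck 5, flow now 14.
No augmenting path remains; maximum flow = 14.
In the residual graph, reachable from Well: {Well, P5, P4, M4, M2}.
Min-cut edges: P5→M1 (4), P4→M1 (2), M4→Ref (2), M2→Ref (6); capacity 4 + 2 + 2 + 6 = 14.
This cut is saturated, so no flow can exceed 14.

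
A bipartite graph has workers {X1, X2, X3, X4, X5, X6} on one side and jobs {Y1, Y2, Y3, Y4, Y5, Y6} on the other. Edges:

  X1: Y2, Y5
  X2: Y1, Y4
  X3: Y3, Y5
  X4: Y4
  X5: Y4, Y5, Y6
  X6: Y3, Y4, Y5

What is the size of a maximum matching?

Unit-capacity flow: source→left, listed edges, right→sink; max matching = max flow.
Augmenting path X1→Y2 (+1); matched 1.
Augmenting path X2→Y1 (+1); matched 2.
Augmenting path X3→Y3 (+1); matched 3.
Augmenting path X4→Y4 (+1); matched 4.
Augmenting path X5→Y5 (+1); matched 5.
Augmenting path X6→Y5→X5→Y6 (+1); matched 6.
No augmenting path remains; maximum matching = 6.
König certificate: {X1, X2, X3, X4, X5, X6} is a vertex cover of size 6 (every listed pair touches it), so no matching can be larger.

6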